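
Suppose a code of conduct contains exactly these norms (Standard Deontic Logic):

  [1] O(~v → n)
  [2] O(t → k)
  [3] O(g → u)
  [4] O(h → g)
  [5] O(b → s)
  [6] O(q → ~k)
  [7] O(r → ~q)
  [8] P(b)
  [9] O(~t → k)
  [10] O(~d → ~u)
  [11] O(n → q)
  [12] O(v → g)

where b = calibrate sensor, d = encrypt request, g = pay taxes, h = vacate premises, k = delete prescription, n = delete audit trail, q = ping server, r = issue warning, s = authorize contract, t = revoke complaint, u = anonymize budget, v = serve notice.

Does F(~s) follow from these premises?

No

Premise 5 is O(b → s), but O(b) is not derivable from the premises (the permission P(b) asserts only ~O(~b), not O(b)), so it does not yield O(s).
No other premise forces O(s). An ideal world satisfying every premise can still have ~s true, so F(~s) is not derivable.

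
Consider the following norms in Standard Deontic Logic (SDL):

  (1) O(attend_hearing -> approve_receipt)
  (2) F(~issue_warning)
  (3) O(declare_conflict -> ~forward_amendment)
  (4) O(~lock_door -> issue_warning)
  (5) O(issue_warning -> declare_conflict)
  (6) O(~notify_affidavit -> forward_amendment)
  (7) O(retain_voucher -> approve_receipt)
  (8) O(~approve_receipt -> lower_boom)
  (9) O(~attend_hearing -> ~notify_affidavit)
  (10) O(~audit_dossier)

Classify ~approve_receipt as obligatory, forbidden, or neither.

Premise 2 is F(~issue_warning), i.e. O(issue_warning).
With premise 5, O(issue_warning -> declare_conflict), the K-axiom yields O(declare_conflict).
Applying K to premise 3 (O(declare_conflict -> ~forward_amendment)) and O(declare_conflict) yields O(~forward_amendment).
The contrapositive of premise 6 (O(~notify_affidavit -> forward_amendment)) is O(~forward_amendment -> notify_affidavit), and O(~forward_amendment) is already established, so O(notify_affidavit).
The contrapositive of premise 9 (O(~attend_hearing -> ~notify_affidavit)) is O(notify_affidavit -> attend_hearing), and O(notify_affidavit) is already established, so O(attend_hearing).
From O(attend_hearing) and premise 1, O(attend_hearing -> approve_receipt), we obtain O(approve_receipt).
Premises 4, 7, 8, 10 do not contribute to this derivation.
Thus O(approve_receipt), which is F(~approve_receipt): ~approve_receipt is forbidden.

Forbidden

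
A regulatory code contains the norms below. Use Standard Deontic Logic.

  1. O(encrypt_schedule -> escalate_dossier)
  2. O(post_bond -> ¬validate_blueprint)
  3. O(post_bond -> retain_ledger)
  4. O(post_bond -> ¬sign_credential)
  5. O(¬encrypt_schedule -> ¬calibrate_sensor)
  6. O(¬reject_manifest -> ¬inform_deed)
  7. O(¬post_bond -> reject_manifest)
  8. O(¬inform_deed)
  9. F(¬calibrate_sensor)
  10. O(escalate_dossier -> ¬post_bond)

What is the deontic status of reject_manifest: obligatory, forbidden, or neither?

Premise 9, F(¬calibrate_sensor), is equivalent to O(calibrate_sensor).
Premise 5 is O(¬encrypt_schedule -> ¬calibrate_sensor); contrapositively O(calibrate_sensor -> encrypt_schedule). Since O(calibrate_sensor) holds, K gives O(encrypt_schedule).
From O(encrypt_schedule) and premise 1, O(encrypt_schedule -> escalate_dossier), we obtain O(escalate_dossier).
Premise 10 is O(escalate_dossier -> ¬post_bond); since O(escalate_dossier), deontic closure gives O(¬post_bond).
Premise 7 is O(¬post_bond -> reject_manifest); since O(¬post_bond), deontic closure gives O(reject_manifest).
Premises 2, 3, 4, 6, 8 do not contribute to this derivation.
Hence reject_manifest is obligatory.

Obligatory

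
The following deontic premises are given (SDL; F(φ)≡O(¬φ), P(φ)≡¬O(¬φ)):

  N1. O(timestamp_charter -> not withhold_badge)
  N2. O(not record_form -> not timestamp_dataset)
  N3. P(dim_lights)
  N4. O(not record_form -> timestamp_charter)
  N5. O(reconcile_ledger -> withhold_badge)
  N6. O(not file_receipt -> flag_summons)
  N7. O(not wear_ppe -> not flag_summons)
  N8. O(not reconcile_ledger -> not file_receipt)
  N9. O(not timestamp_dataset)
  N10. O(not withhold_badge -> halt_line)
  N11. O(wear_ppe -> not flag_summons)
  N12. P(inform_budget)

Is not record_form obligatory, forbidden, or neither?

Premises 11 and 7 are O(wear_ppe -> not flag_summons) and O(not wear_ppe -> not flag_summons); every ideal world satisfies wear_ppe or not wear_ppe, so in either case not flag_summons holds — hence O(not flag_summons).
Premise 6, O(not file_receipt -> flag_summons), contraposes to O(not flag_summons -> file_receipt); with O(not flag_summons) we get O(file_receipt).
Premise 8 is O(not reconcile_ledger -> not file_receipt); contrapositively O(file_receipt -> reconcile_ledger). Since O(file_receipt) holds, K gives O(reconcile_ledger).
With premise 5, O(reconcile_ledger -> withhold_badge), the K-axiom yields O(withhold_badge).
Premise 1, O(timestamp_charter -> not withhold_badge), contraposes to O(withhold_badge -> not timestamp_charter); with O(withhold_badge) we get O(not timestamp_charter).
Premise 4 is O(not record_form -> timestamp_charter); contrapositively O(not timestamp_charter -> record_form). Since O(not timestamp_charter) holds, K gives O(record_form).
Premises 2, 3, 9, 10, 12 do not contribute to this derivation.
Thus O(record_form), which is F(not record_form): not record_form is forbidden.

Forbidden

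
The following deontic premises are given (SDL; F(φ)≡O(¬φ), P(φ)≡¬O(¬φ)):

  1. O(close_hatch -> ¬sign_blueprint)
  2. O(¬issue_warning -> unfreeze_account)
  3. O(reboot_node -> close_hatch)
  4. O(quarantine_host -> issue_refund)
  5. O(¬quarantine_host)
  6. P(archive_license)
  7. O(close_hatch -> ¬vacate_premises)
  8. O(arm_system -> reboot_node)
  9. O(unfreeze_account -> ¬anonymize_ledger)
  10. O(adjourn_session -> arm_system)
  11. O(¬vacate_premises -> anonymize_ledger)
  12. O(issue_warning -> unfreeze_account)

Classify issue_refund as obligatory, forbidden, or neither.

Neither

Premise 4 is O(quarantine_host -> issue_refund), but O(quarantine_host) is not derivable from the premises, so it does not yield O(issue_refund).
No premise or chain of K-axiom applications forces O(issue_refund), and none forces O(¬issue_refund). So issue_refund is neither obligatory nor forbidden under these norms.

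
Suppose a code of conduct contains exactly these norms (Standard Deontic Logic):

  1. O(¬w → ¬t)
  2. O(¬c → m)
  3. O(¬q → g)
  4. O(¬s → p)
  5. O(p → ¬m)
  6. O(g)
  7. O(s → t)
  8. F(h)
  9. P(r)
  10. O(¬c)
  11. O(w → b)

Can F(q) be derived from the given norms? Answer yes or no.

No

Premise 3 is O(¬q → g); even if O(g) held, inferring O(¬q) would be affirming the consequent — invalid.
No other premise forces O(¬q). An ideal world satisfying every premise can still have q true, so F(q) is not derivable.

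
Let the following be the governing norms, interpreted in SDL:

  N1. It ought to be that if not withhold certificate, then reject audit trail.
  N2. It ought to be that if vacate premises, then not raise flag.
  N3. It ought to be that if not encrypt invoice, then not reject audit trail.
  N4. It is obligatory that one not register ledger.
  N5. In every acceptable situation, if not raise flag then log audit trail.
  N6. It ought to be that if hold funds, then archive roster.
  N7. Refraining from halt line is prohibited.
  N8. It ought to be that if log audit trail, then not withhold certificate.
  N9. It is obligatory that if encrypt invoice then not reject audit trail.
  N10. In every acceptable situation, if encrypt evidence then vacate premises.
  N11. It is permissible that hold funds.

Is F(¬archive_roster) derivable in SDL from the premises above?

Premise 6 is O(hold_funds → archive_roster), but O(hold_funds) is not derivable from the premises (the permission P(hold_funds) asserts only ¬O(¬hold_funds), not O(hold_funds)), so it does not yield O(archive_roster).
No other premise forces O(archive_roster). An ideal world satisfying every premise can still have ¬archive_roster true, so F(¬archive_roster) is not derivable.

No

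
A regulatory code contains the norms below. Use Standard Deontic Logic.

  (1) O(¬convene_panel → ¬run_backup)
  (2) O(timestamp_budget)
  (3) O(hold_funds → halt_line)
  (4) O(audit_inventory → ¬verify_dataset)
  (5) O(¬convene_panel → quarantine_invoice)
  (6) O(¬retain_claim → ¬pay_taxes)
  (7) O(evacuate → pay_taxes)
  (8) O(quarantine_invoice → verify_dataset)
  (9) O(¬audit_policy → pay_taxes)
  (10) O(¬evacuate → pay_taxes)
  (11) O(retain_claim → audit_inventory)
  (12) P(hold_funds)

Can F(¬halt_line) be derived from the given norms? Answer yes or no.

Premise 3 is O(hold_funds → halt_line), but O(hold_funds) is not derivable from the premises (the permission P(hold_funds) asserts only ¬O(¬hold_funds), not O(hold_funds)), so it does not yield O(halt_line).
No other premise forces O(halt_line). An ideal world satisfying every premise can still have ¬halt_line true, so F(¬halt_line) is not derivable.

No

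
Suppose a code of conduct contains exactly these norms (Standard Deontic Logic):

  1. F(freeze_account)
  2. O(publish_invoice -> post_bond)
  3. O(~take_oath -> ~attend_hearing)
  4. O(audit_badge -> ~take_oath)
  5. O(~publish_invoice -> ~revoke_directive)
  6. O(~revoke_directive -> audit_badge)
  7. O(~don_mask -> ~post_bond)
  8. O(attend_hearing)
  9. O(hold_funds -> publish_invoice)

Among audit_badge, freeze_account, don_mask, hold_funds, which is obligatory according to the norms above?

From premise 8 we have O(attend_hearing).
Premise 3, O(~take_oath -> ~attend_hearing), contraposes to O(attend_hearing -> take_oath); with O(attend_hearing) we get O(take_oath).
Premise 4, O(audit_badge -> ~take_oath), contraposes to O(take_oath -> ~audit_badge); with O(take_oath) we get O(~audit_badge).
Premise 6 is O(~revoke_directive -> audit_badge); contrapositively O(~audit_badge -> revoke_directive). Since O(~audit_badge) holds, K gives O(revoke_directive).
Premise 5, O(~publish_invoice -> ~revoke_directive), contraposes to O(revoke_directive -> publish_invoice); with O(revoke_directive) we get O(publish_invoice).
Premise 2 is O(publish_invoice -> post_bond); since O(publish_invoice), deontic closure gives O(post_bond).
Premise 7, O(~don_mask -> ~post_bond), contraposes to O(post_bond -> don_mask); with O(post_bond) we get O(don_mask).
So O(don_mask) holds — don_mask is obligatory. None of the other listed options is made obligatory by any chain of premises.

don_mask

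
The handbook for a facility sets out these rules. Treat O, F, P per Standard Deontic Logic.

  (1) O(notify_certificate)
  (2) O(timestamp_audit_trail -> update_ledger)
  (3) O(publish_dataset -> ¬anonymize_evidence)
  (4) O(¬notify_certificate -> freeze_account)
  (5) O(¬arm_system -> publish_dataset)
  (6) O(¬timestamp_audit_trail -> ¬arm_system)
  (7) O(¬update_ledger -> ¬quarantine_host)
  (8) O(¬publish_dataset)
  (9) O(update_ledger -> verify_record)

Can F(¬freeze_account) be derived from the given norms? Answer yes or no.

Premise 4 is O(¬notify_certificate -> freeze_account), but O(¬notify_certificate) is not derivable from the premises, so it does not yield O(freeze_account).
No other premise forces O(freeze_account). An ideal world satisfying every premise can still have ¬freeze_account true, so F(¬freeze_account) is not derivable.

No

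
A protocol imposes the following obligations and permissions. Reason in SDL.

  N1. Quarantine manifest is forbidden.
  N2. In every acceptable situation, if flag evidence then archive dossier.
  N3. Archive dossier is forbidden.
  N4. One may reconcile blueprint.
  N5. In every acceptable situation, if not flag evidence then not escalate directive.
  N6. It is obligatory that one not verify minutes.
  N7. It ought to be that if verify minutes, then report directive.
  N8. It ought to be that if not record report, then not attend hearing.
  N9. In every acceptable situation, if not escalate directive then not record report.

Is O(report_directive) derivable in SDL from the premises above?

No

Premise 7 is O(verify_minutes → report_directive), but O(verify_minutes) is not derivable from the premises, so it does not yield O(report_directive).
No other premise forces O(report_directive). An ideal world satisfying every premise can still have report_directive false, so O(report_directive) is not derivable.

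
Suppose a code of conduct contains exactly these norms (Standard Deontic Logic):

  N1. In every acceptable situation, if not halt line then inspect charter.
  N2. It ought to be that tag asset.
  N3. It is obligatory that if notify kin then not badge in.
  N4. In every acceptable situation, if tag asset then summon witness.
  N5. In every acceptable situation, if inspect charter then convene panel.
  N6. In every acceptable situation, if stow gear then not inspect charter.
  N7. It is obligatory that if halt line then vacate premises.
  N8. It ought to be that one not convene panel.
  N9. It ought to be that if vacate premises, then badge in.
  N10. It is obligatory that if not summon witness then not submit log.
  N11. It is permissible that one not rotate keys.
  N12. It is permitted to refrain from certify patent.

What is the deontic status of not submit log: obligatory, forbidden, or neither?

Premise 10 is O(¬summon_witness → ¬submit_log), but O(¬summon_witness) is not derivable from the premises, so it does not yield O(¬submit_log).
No premise or chain of K-axiom applications forces O(¬submit_log), and none forces O(submit_log). So ¬submit_log is neither obligatory nor forbidden under these norms.

Neither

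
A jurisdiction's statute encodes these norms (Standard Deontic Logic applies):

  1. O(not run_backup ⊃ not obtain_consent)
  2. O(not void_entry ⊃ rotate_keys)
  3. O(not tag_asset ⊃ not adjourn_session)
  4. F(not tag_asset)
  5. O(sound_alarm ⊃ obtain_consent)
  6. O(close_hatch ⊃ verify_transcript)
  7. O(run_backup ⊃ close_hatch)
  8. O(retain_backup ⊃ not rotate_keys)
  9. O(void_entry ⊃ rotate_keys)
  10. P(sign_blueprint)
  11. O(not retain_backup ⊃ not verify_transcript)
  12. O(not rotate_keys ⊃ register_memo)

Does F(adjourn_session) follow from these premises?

Premise 3 is O(not tag_asset ⊃ not adjourn_session), but O(not tag_asset) is not derivable from the premises, so it does not yield O(not adjourn_session).
No other premise forces O(not adjourn_session). An ideal world satisfying every premise can still have adjourn_session true, so F(adjourn_session) is not derivable.

No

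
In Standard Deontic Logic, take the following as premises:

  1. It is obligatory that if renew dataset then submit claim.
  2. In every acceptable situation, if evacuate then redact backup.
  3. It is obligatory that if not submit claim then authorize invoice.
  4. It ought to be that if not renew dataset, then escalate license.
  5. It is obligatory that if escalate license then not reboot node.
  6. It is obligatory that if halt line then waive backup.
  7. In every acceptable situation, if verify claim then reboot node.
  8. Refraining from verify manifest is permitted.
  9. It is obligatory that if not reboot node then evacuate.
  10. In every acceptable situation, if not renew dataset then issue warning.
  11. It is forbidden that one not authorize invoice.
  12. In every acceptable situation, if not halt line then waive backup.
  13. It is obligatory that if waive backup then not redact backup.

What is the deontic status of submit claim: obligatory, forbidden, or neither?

Premises 12 and 6 cover both cases: O(¬halt_line → waive_backup) and O(halt_line → waive_backup). Since ¬halt_line ∨ halt_line is a tautology, O(waive_backup) follows.
Applying K to premise 13 (O(waive_backup → ¬redact_backup)) and O(waive_backup) yields O(¬redact_backup).
Premise 2 is O(evacuate → redact_backup); contrapositively O(¬redact_backup → ¬evacuate). Since O(¬redact_backup) holds, K gives O(¬evacuate).
Premise 9, O(¬reboot_node → evacuate), contraposes to O(¬evacuate → reboot_node); with O(¬evacuate) we get O(reboot_node).
The contrapositive of premise 5 (O(escalate_license → ¬reboot_node)) is O(reboot_node → ¬escalate_license), and O(reboot_node) is already established, so O(¬escalate_license).
The contrapositive of premise 4 (O(¬renew_dataset → escalate_license)) is O(¬escalate_license → renew_dataset), and O(¬escalate_license) is already established, so O(renew_dataset).
Premise 1 is O(renew_dataset → submit_claim); since O(renew_dataset), deontic closure gives O(submit_claim).
Premises 3, 7, 8, 10, 11 do not contribute to this derivation.
Hence submit_claim is obligatory.

Obligatory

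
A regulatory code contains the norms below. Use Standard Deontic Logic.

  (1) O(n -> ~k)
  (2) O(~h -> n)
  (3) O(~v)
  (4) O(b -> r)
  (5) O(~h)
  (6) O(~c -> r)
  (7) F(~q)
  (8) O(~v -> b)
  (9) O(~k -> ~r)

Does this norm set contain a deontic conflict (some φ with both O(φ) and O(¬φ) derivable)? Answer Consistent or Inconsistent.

Inconsistent

Premise 3 gives O(~v).
From O(~v) and premise 8, O(~v -> b), we obtain O(b).
Premise 4 is O(b -> r); since O(b), deontic closure gives O(r).
The contrapositive of premise 9 (O(~k -> ~r)) is O(r -> k), and O(r) is already established, so O(k).
The contrapositive of premise 1 (O(n -> ~k)) is O(k -> ~n), and O(k) is already established, so O(~n).
Premise 2 is O(~h -> n); contrapositively O(~n -> h). Since O(~n) holds, K gives O(h).
However, premise 5 gives O(~h).
We now have both O(h) and O(~h) — h is simultaneously obligatory and forbidden, violating the D-axiom.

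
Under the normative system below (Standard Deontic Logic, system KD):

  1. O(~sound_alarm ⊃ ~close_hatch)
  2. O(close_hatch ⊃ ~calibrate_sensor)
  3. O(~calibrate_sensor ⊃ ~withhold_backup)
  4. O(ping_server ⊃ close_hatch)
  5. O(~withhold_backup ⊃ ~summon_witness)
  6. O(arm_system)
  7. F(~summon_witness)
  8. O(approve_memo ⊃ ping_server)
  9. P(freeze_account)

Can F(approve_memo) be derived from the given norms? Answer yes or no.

Yes

F(~summon_witness) at premise 7 means O(summon_witness).
Premise 5, O(~withhold_backup ⊃ ~summon_witness), contraposes to O(summon_witness ⊃ withhold_backup); with O(summon_witness) we get O(withhold_backup).
The contrapositive of premise 3 (O(~calibrate_sensor ⊃ ~withhold_backup)) is O(withhold_backup ⊃ calibrate_sensor), and O(withhold_backup) is already established, so O(calibrate_sensor).
Premise 2, O(close_hatch ⊃ ~calibrate_sensor), contraposes to O(calibrate_sensor ⊃ ~close_hatch); with O(calibrate_sensor) we get O(~close_hatch).
Premise 4 is O(ping_server ⊃ close_hatch); contrapositively O(~close_hatch ⊃ ~ping_server). Since O(~close_hatch) holds, K gives O(~ping_server).
Premise 8 is O(approve_memo ⊃ ping_server); contrapositively O(~ping_server ⊃ ~approve_memo). Since O(~ping_server) holds, K gives O(~approve_memo).
Premises 1, 6, 9 do not contribute to this derivation.
So O(~approve_memo) holds, i.e. F(approve_memo). The claim follows.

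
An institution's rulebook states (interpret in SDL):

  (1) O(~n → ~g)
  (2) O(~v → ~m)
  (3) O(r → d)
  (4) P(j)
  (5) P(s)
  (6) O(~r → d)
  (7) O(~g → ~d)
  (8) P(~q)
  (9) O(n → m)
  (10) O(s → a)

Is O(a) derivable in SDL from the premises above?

Premise 10 is O(s → a), but O(s) is not derivable from the premises (the permission P(s) asserts only ~O(~s), not O(s)), so it does not yield O(a).
No other premise forces O(a). An ideal world satisfying every premise can still have a false, so O(a) is not derivable.

No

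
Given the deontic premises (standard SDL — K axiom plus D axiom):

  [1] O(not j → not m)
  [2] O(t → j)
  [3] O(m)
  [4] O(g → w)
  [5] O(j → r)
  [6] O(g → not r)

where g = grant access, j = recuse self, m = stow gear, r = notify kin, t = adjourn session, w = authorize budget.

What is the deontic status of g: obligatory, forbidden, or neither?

From premise 3 we have O(m).
Premise 1, O(not j → not m), contraposes to O(m → j); with O(m) we get O(j).
Premise 5 is O(j → r); since O(j), deontic closure gives O(r).
Premise 6 is O(g → not r); contrapositively O(r → not g). Since O(r) holds, K gives O(not g).
Premises 2, 4 do not contribute to this derivation.
Thus O(not g), which is F(g): g is forbidden.

Forbidden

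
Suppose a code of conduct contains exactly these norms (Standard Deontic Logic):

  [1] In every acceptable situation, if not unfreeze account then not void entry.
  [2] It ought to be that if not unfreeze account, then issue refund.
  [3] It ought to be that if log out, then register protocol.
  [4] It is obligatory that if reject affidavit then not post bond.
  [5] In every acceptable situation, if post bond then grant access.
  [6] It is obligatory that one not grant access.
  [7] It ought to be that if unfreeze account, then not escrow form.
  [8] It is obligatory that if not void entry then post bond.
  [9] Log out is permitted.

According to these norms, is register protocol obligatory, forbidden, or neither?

Neither

Premise 3 is O(log_out → register_protocol), but O(log_out) is not derivable from the premises (the permission P(log_out) asserts only ¬O(¬log_out), not O(log_out)), so it does not yield O(register_protocol).
No premise or chain of K-axiom applications forces O(register_protocol), and none forces O(¬register_protocol). So register_protocol is neither obligatory nor forbidden under these norms.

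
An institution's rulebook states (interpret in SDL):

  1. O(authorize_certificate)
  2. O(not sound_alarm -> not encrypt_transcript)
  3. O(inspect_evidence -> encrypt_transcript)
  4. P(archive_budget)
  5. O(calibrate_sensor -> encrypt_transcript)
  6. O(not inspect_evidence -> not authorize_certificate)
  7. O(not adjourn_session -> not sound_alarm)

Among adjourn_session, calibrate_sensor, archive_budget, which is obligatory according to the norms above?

Premise 1 gives O(authorize_certificate).
Premise 6 is O(not inspect_evidence -> not authorize_certificate); contrapositively O(authorize_certificate -> inspect_evidence). Since O(authorize_certificate) holds, K gives O(inspect_evidence).
Applying K to premise 3 (O(inspect_evidence -> encrypt_transcript)) and O(inspect_evidence) yields O(encrypt_transcript).
Premise 2, O(not sound_alarm -> not encrypt_transcript), contraposes to O(encrypt_transcript -> sound_alarm); with O(encrypt_transcript) we get O(sound_alarm).
Premise 7 is O(not adjourn_session -> not sound_alarm); contrapositively O(sound_alarm -> adjourn_session). Since O(sound_alarm) holds, K gives O(adjourn_session).
So O(adjourn_session) holds — adjourn_session is obligatory. None of the other listed options is made obligatory by any chain of premises.

adjourn_session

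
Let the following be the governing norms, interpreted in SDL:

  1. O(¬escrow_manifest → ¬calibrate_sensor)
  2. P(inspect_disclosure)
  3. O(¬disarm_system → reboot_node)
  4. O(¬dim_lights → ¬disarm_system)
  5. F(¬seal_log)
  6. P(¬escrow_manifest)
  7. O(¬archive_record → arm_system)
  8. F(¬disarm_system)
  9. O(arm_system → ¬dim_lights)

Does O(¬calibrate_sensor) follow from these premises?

Premise 1 is O(¬escrow_manifest → ¬calibrate_sensor), but O(¬escrow_manifest) is not derivable from the premises (the permission P(¬escrow_manifest) asserts only ¬O(escrow_manifest), not O(¬escrow_manifest)), so it does not yield O(¬calibrate_sensor).
No other premise forces O(¬calibrate_sensor). An ideal world satisfying every premise can still have ¬calibrate_sensor false, so O(¬calibrate_sensor) is not derivable.

No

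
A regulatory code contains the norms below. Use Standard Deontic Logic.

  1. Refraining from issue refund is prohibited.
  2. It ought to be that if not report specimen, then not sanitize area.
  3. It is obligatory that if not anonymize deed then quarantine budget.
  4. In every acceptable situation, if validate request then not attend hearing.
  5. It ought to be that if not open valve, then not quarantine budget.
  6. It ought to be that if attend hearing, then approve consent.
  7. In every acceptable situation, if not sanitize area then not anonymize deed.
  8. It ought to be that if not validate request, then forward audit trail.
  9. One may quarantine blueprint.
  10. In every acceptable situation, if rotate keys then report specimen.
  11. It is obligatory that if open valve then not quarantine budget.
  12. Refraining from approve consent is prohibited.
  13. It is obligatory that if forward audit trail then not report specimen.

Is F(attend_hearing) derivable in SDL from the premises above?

Premises 11 and 5 cover both cases: O(open_valve → ¬quarantine_budget) and O(¬open_valve → ¬quarantine_budget). Since open_valve ∨ ¬open_valve is a tautology, O(¬quarantine_budget) follows.
The contrapositive of premise 3 (O(¬anonymize_deed → quarantine_budget)) is O(¬quarantine_budget → anonymize_deed), and O(¬quarantine_budget) is already established, so O(anonymize_deed).
Premise 7, O(¬sanitize_area → ¬anonymize_deed), contraposes to O(anonymize_deed → sanitize_area); with O(anonymize_deed) we get O(sanitize_area).
Premise 2, O(¬report_specimen → ¬sanitize_area), contraposes to O(sanitize_area → report_specimen); with O(sanitize_area) we get O(report_specimen).
Premise 13 is O(forward_audit_trail → ¬report_specimen); contrapositively O(report_specimen → ¬forward_audit_trail). Since O(report_specimen) holds, K gives O(¬forward_audit_trail).
Premise 8, O(¬validate_request → forward_audit_trail), contraposes to O(¬forward_audit_trail → validate_request); with O(¬forward_audit_trail) we get O(validate_request).
From O(validate_request) and premise 4, O(validate_request → ¬attend_hearing), we obtain O(¬attend_hearing).
Premises 1, 6, 9, 10, 12 do not contribute to this derivation.
So O(¬attend_hearing) holds, i.e. F(attend_hearing). The claim follows.

Yes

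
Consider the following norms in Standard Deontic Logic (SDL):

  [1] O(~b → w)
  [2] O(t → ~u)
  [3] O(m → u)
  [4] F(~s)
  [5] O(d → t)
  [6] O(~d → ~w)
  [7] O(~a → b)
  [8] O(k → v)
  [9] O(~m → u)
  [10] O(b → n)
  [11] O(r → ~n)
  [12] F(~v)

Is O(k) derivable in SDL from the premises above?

Premise 8 is O(k → v); even if O(v) held, inferring O(k) would be affirming the consequent — invalid.
No other premise forces O(k). An ideal world satisfying every premise can still have k false, so O(k) is not derivable.

No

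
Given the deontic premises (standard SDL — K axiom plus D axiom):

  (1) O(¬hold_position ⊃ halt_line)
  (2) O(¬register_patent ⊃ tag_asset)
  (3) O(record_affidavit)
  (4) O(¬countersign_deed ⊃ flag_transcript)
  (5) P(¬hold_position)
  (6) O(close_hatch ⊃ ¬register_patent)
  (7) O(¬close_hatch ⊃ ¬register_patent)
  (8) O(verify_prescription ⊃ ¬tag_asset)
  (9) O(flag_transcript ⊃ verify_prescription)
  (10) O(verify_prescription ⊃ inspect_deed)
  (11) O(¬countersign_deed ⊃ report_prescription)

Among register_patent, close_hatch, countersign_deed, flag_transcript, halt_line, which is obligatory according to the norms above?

countersign_deed

By case analysis on close_hatch: premise 6 gives O(close_hatch ⊃ ¬register_patent) and premise 7 gives O(¬close_hatch ⊃ ¬register_patent), so O(¬register_patent) either way.
Applying K to premise 2 (O(¬register_patent ⊃ tag_asset)) and O(¬register_patent) yields O(tag_asset).
Premise 8 is O(verify_prescription ⊃ ¬tag_asset); contrapositively O(tag_asset ⊃ ¬verify_prescription). Since O(tag_asset) holds, K gives O(¬verify_prescription).
The contrapositive of premise 9 (O(flag_transcript ⊃ verify_prescription)) is O(¬verify_prescription ⊃ ¬flag_transcript), and O(¬verify_prescription) is already established, so O(¬flag_transcript).
Premise 4 is O(¬countersign_deed ⊃ flag_transcript); contrapositively O(¬flag_transcript ⊃ countersign_deed). Since O(¬flag_transcript) holds, K gives O(countersign_deed).
So O(countersign_deed) holds — countersign_deed is obligatory. None of the other listed options is made obligatory by any chain of premises.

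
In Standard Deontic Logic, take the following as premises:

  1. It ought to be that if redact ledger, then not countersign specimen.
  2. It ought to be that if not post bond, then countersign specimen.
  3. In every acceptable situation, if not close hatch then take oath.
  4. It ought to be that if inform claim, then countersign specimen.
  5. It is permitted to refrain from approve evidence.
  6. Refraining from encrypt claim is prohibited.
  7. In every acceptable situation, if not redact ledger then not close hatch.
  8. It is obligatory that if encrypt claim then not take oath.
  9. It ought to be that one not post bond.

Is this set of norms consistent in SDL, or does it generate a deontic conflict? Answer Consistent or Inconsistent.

From premise 9 we have O(¬post_bond).
Premise 2 is O(¬post_bond → countersign_specimen); since O(¬post_bond), deontic closure gives O(countersign_specimen).
Premise 1 is O(redact_ledger → ¬countersign_specimen); contrapositively O(countersign_specimen → ¬redact_ledger). Since O(countersign_specimen) holds, K gives O(¬redact_ledger).
With premise 7, O(¬redact_ledger → ¬close_hatch), the K-axiom yields O(¬close_hatch).
From O(¬close_hatch) and premise 3, O(¬close_hatch → take_oath), we obtain O(take_oath).
Premise 8, O(encrypt_claim → ¬take_oath), contraposes to O(take_oath → ¬encrypt_claim); with O(take_oath) we get O(¬encrypt_claim).
Yet premise 6 is F(¬encrypt_claim), i.e. O(encrypt_claim).
We now have both O(¬encrypt_claim) and O(encrypt_claim) — encrypt_claim is simultaneously obligatory and forbidden, violating the D-axiom.

Inconsistent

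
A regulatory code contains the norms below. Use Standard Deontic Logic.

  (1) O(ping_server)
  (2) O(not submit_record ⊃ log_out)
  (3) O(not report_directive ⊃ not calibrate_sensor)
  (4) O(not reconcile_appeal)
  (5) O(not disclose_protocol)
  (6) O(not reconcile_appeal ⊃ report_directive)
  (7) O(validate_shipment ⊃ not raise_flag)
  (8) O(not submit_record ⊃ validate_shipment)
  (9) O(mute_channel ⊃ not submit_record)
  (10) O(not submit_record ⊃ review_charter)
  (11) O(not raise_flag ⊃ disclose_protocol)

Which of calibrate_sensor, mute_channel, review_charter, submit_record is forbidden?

Premise 5 gives O(not disclose_protocol).
Premise 11, O(not raise_flag ⊃ disclose_protocol), contraposes to O(not disclose_protocol ⊃ raise_flag); with O(not disclose_protocol) we get O(raise_flag).
Premise 7, O(validate_shipment ⊃ not raise_flag), contraposes to O(raise_flag ⊃ not validate_shipment); with O(raise_flag) we get O(not validate_shipment).
Premise 8, O(not submit_record ⊃ validate_shipment), contraposes to O(not validate_shipment ⊃ submit_record); with O(not validate_shipment) we get O(submit_record).
Premise 9, O(mute_channel ⊃ not submit_record), contraposes to O(submit_record ⊃ not mute_channel); with O(submit_record) we get O(not mute_channel).
So O(not mute_channel) holds, i.e. mute_channel is forbidden. None of the other listed options is forbidden under the premises.

mute_channel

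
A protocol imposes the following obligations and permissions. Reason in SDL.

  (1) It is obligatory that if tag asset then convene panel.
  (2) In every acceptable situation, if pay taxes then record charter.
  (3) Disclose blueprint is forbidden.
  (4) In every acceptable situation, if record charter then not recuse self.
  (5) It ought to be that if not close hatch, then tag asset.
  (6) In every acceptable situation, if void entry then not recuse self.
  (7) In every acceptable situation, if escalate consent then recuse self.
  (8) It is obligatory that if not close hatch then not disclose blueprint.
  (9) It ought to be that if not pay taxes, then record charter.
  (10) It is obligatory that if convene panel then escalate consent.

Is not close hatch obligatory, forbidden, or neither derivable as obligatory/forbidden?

Premises 2 and 9 are O(pay_taxes → record_charter) and O(¬pay_taxes → record_charter); every ideal world satisfies pay_taxes or ¬pay_taxes, so in either case record_charter holds — hence O(record_charter).
Applying K to premise 4 (O(record_charter → ¬recuse_self)) and O(record_charter) yields O(¬recuse_self).
Premise 7, O(escalate_consent → recuse_self), contraposes to O(¬recuse_self → ¬escalate_consent); with O(¬recuse_self) we get O(¬escalate_consent).
Premise 10 is O(convene_panel → escalate_consent); contrapositively O(¬escalate_consent → ¬convene_panel). Since O(¬escalate_consent) holds, K gives O(¬convene_panel).
Premise 1 is O(tag_asset → convene_panel); contrapositively O(¬convene_panel → ¬tag_asset). Since O(¬convene_panel) holds, K gives O(¬tag_asset).
Premise 5, O(¬close_hatch → tag_asset), contraposes to O(¬tag_asset → close_hatch); with O(¬tag_asset) we get O(close_hatch).
Premises 3, 6, 8 do not contribute to this derivation.
Thus O(close_hatch), which is F(¬close_hatch): ¬close_hatch is forbidden.

Forbidden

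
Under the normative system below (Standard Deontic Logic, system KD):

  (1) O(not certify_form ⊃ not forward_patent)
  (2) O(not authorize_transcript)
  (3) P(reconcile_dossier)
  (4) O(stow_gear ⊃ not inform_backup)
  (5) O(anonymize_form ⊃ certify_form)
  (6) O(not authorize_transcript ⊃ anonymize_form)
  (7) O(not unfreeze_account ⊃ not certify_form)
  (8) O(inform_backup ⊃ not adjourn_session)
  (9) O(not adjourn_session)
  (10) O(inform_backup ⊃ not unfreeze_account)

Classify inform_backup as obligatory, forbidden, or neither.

Forbidden

Premise 2 states O(not authorize_transcript) outright.
Applying K to premise 6 (O(not authorize_transcript ⊃ anonymize_form)) and O(not authorize_transcript) yields O(anonymize_form).
Premise 5 is O(anonymize_form ⊃ certify_form); since O(anonymize_form), deontic closure gives O(certify_form).
Premise 7, O(not unfreeze_account ⊃ not certify_form), contraposes to O(certify_form ⊃ unfreeze_account); with O(certify_form) we get O(unfreeze_account).
Premise 10 is O(inform_backup ⊃ not unfreeze_account); contrapositively O(unfreeze_account ⊃ not inform_backup). Since O(unfreeze_account) holds, K gives O(not inform_backup).
Premises 1, 3, 4, 8, 9 do not contribute to this derivation.
Thus O(not inform_backup), which is F(inform_backup): inform_backup is forbidden.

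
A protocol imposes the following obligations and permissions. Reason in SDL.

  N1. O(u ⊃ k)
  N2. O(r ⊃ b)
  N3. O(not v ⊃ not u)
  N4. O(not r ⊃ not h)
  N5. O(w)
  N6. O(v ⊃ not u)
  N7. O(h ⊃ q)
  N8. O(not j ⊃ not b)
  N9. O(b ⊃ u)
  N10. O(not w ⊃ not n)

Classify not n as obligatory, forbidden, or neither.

Neither

Premise 10 is O(not w ⊃ not n), but O(not w) is not derivable from the premises, so it does not yield O(not n).
No premise or chain of K-axiom applications forces O(not n), and none forces O(n). So not n is neither obligatory nor forbidden under these norms.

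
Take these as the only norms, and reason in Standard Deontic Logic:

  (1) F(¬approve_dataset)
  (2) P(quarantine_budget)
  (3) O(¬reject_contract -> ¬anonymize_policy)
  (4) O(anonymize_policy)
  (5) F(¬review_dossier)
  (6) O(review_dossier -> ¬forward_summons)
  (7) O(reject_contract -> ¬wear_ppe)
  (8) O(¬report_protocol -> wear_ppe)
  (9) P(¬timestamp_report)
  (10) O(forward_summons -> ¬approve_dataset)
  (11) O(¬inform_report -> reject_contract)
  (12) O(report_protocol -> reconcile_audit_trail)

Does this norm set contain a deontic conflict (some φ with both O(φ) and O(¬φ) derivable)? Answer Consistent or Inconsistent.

Premise 10 is O(forward_summons -> ¬approve_dataset), but O(forward_summons) is not derivable from the premises, so it does not yield O(¬approve_dataset).
So O(¬approve_dataset) is not derivable, and the apparent clash with O(approve_dataset) does not arise.
A world satisfying every obligation exists (e.g. anonymize_policy=true, approve_dataset=true, forward_summons=false, inform_report=false, quarantine_budget=false, reconcile_audit_trail=true, reject_contract=true, report_protocol=true, review_dossier=true, timestamp_report=false, wear_ppe=false); no atom is both obligatory and forbidden, so the set is consistent.

Consistent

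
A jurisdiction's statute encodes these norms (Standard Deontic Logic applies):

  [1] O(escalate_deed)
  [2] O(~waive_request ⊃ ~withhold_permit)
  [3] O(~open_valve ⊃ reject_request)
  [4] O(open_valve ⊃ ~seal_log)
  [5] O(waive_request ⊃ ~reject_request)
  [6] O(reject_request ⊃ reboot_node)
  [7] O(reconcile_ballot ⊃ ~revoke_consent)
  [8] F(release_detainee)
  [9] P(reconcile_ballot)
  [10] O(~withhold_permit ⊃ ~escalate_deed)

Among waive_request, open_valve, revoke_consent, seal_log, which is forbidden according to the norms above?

Premise 1 states O(escalate_deed) outright.
Premise 10, O(~withhold_permit ⊃ ~escalate_deed), contraposes to O(escalate_deed ⊃ withhold_permit); with O(escalate_deed) we get O(withhold_permit).
Premise 2, O(~waive_request ⊃ ~withhold_permit), contraposes to O(withhold_permit ⊃ waive_request); with O(withhold_permit) we get O(waive_request).
With premise 5, O(waive_request ⊃ ~reject_request), the K-axiom yields O(~reject_request).
Premise 3 is O(~open_valve ⊃ reject_request); contrapositively O(~reject_request ⊃ open_valve). Since O(~reject_request) holds, K gives O(open_valve).
Applying K to premise 4 (O(open_valve ⊃ ~seal_log)) and O(open_valve) yields O(~seal_log).
So O(~seal_log) holds, i.e. seal_log is forbidden. None of the other listed options is forbidden under the premises.

seal_log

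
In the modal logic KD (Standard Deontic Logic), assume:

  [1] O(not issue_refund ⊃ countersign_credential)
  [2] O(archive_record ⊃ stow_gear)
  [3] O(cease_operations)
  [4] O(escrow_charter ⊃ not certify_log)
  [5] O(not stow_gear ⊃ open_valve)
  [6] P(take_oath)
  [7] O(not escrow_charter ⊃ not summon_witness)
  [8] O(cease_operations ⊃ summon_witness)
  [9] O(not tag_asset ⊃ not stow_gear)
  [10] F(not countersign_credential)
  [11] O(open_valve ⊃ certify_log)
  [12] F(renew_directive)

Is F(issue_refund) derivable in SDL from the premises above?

Premise 1 is O(not issue_refund ⊃ countersign_credential); even if O(countersign_credential) held, inferring O(not issue_refund) would be affirming the consequent — invalid.
No other premise forces O(not issue_refund). An ideal world satisfying every premise can still have issue_refund true, so F(issue_refund) is not derivable.

No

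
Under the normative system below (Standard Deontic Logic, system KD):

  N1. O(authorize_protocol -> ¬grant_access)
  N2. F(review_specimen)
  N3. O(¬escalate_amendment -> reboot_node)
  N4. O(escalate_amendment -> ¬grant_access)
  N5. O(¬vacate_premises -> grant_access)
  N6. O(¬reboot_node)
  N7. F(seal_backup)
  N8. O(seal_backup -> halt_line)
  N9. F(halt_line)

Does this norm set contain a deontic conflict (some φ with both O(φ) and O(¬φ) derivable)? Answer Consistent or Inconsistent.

Premise 8 is O(seal_backup -> halt_line), but O(seal_backup) is not derivable from the premises, so it does not yield O(halt_line).
So O(halt_line) is not derivable, and the apparent clash with O(¬halt_line) does not arise.
A world satisfying every obligation exists (e.g. authorize_protocol=false, escalate_amendment=true, grant_access=false, halt_line=false, reboot_node=false, review_specimen=false, seal_backup=false, vacate_premises=true); no atom is both obligatory and forbidden, so the set is consistent.

Consistent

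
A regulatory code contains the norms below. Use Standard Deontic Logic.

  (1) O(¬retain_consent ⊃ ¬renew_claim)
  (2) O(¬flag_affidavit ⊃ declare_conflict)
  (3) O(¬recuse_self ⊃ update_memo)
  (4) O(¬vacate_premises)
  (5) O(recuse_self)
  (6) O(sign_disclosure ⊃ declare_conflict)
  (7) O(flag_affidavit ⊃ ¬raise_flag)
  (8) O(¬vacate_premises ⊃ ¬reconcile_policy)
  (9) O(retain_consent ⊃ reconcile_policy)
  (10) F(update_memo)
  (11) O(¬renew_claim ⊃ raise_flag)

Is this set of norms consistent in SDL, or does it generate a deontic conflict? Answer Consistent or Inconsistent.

Premise 3 is O(¬recuse_self ⊃ update_memo), but O(¬recuse_self) is not derivable from the premises, so it does not yield O(update_memo).
So O(update_memo) is not derivable, and the apparent clash with O(¬update_memo) does not arise.
A world satisfying every obligation exists (e.g. declare_conflict=true, flag_affidavit=false, raise_flag=true, reconcile_policy=false, recuse_self=true, renew_claim=false, retain_consent=false, sign_disclosure=false, update_memo=false, vacate_premises=false); no atom is both obligatory and forbidden, so the set is consistent.

Consistent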